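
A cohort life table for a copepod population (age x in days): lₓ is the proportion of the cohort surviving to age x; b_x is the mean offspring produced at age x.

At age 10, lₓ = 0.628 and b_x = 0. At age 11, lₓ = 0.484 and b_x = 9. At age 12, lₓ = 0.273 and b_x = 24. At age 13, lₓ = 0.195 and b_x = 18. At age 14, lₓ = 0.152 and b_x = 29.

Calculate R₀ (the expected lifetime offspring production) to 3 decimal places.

18.826

R₀ = Σ lₓ b_x:
  age 10: 0.628 × 0 = 0.0000
  age 11: 0.484 × 9 = 4.3560
  age 12: 0.273 × 24 = 6.5520
  age 13: 0.195 × 18 = 3.5100
  age 14: 0.152 × 29 = 4.4080
R₀ = 0.0000 + 4.3560 + 6.5520 + 3.5100 + 4.4080 = 18.8260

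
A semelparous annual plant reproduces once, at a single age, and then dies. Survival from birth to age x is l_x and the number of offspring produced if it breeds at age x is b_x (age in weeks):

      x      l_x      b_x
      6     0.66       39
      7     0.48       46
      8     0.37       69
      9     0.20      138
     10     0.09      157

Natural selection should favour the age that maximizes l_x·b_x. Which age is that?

9

Expected offspring if breeding at age x = l_x × b_x:
  age 6: 0.66 × 39 = 25.740
  age 7: 0.48 × 46 = 22.080
  age 8: 0.37 × 69 = 25.530
  age 9: 0.20 × 138 = 27.600
  age 10: 0.09 × 157 = 14.130
Maximum at age 9 (27.600).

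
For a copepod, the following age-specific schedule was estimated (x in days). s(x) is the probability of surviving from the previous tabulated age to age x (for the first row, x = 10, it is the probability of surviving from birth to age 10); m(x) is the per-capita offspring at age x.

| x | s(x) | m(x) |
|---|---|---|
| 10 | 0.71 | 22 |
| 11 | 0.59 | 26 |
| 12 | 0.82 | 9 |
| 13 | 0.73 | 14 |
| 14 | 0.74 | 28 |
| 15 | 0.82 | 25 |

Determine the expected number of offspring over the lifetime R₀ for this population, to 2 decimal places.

42.11

Survivorship from birth: l_x = s_10·s_11·…·s_x.
  l_10 = 0.71000
  l_11 = 0.41890
  l_12 = 0.34350
  l_13 = 0.25075
  l_14 = 0.18556
  l_15 = 0.15216
R₀ = Σ l_x m(x):
  age 10: 0.71000 × 22 = 15.6200
  age 11: 0.41890 × 26 = 10.8914
  age 12: 0.34350 × 9 = 3.0915
  age 13: 0.25075 × 14 = 3.5105
  age 14: 0.18556 × 28 = 5.1957
  age 15: 0.15216 × 25 = 3.8040
R₀ = 15.6200 + 10.8914 + 3.0915 + 3.5105 + 5.1957 + 3.8040 = 42.1131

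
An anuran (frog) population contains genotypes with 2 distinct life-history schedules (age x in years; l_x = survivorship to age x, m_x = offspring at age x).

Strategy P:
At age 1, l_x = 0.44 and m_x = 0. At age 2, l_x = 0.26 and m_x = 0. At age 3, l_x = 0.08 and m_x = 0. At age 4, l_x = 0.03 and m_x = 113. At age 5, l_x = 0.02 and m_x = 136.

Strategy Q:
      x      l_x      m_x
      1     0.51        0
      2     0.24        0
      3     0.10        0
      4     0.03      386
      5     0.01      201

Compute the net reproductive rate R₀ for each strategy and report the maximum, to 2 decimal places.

Strategy P: R₀ = 0.44×0 + 0.26×0 + 0.08×0 + 0.03×113 + 0.02×136 = 6.1100
Strategy Q: R₀ = 0.51×0 + 0.24×0 + 0.10×0 + 0.03×386 + 0.01×201 = 13.5900
Highest R₀: strategy Q with 13.5900.

13.59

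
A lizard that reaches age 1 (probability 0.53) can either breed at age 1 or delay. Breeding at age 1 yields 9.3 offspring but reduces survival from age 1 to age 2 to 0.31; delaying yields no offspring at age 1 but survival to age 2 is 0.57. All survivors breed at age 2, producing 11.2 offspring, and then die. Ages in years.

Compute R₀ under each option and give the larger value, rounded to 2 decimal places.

breed at age 1: R₀ = 0.53 × (9.3 + 0.31 × 11.2) = 0.53 × 12.7720 = 6.7692
delay to age 2: R₀ = 0.53 × (0.57 × 11.2) = 0.53 × 6.3840 = 3.3835
Higher: breed at age 1 (6.7692).

6.77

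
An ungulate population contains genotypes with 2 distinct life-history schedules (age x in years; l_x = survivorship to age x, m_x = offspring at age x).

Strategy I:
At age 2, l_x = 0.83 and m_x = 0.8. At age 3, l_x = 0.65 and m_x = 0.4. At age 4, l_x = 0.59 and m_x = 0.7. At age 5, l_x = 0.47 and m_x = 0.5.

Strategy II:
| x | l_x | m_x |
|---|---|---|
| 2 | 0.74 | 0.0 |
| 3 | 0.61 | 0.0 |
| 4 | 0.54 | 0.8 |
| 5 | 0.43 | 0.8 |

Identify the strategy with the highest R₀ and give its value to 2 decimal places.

1.57

Strategy I: R₀ = 0.83×0.8 + 0.65×0.4 + 0.59×0.7 + 0.47×0.5 = 1.5720
Strategy II: R₀ = 0.74×0.0 + 0.61×0.0 + 0.54×0.8 + 0.43×0.8 = 0.7760
Highest R₀: strategy I with 1.5720.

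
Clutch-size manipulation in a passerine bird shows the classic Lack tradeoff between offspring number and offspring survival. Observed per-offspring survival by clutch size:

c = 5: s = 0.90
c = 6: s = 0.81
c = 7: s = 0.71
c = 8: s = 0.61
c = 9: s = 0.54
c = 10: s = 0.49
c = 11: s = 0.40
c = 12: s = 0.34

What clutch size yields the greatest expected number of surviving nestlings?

Expected surviving nestlings = c × s(c):
  c=5: 5 × 0.90 = 4.500
  c=6: 6 × 0.81 = 4.860
  c=7: 7 × 0.71 = 4.970
  c=8: 8 × 0.61 = 4.880
  c=9: 9 × 0.54 = 4.860
  c=10: 10 × 0.49 = 4.900
  c=11: 11 × 0.40 = 4.400
  c=12: 12 × 0.34 = 4.080
Maximum at c = 7 (4.970 surviving nestlings).

7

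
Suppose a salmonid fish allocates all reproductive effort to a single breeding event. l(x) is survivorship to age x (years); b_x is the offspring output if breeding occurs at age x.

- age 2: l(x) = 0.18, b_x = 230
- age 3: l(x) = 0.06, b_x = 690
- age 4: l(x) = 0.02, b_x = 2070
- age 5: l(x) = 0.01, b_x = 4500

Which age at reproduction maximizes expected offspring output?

Expected offspring if breeding at age x = l(x) × b_x:
  age 2: 0.18 × 230 = 41.400
  age 3: 0.06 × 690 = 41.400
  age 4: 0.02 × 2070 = 41.400
  age 5: 0.01 × 4500 = 45.000
Maximum at age 5 (45.000).

5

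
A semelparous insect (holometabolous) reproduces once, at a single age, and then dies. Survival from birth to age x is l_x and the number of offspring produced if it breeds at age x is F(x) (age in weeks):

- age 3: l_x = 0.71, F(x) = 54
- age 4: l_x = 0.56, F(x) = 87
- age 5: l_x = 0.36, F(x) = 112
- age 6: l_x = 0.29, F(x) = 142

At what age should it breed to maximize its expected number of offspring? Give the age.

4

Expected offspring if breeding at age x = l_x × F(x):
  age 3: 0.71 × 54 = 38.340
  age 4: 0.56 × 87 = 48.720
  age 5: 0.36 × 112 = 40.320
  age 6: 0.29 × 142 = 41.180
Maximum at age 4 (48.720).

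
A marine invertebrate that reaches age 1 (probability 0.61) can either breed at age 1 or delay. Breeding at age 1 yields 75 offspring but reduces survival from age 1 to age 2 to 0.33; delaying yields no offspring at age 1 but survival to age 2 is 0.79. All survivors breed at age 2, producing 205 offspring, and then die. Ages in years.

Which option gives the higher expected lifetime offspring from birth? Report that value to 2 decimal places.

breed at age 1: R₀ = 0.61 × (75 + 0.33 × 205) = 0.61 × 142.6500 = 87.0165
delay to age 2: R₀ = 0.61 × (0.79 × 205) = 0.61 × 161.9500 = 98.7895
Higher: delay to age 2 (98.7895).

98.79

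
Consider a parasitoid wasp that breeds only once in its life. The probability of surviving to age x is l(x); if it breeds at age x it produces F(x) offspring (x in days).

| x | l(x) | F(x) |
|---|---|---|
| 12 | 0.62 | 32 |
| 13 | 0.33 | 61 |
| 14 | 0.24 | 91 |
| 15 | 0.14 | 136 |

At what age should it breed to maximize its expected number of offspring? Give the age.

14

Expected offspring if breeding at age x = l(x) × F(x):
  age 12: 0.62 × 32 = 19.840
  age 13: 0.33 × 61 = 20.130
  age 14: 0.24 × 91 = 21.840
  age 15: 0.14 × 136 = 19.040
Maximum at age 14 (21.840).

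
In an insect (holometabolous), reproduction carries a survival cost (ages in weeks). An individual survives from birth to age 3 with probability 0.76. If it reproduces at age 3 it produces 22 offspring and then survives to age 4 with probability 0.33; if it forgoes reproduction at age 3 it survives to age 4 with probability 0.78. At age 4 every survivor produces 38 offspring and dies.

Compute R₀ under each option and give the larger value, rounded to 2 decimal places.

breed at age 3: R₀ = 0.76 × (22 + 0.33 × 38) = 0.76 × 34.5400 = 26.2504
delay to age 4: R₀ = 0.76 × (0.78 × 38) = 0.76 × 29.6400 = 22.5264
Higher: breed at age 3 (26.2504).

26.25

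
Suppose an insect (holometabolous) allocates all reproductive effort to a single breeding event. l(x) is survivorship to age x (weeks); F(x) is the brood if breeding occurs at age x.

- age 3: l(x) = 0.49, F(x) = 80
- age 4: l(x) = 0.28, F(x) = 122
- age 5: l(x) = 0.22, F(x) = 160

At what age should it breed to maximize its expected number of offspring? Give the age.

3

Expected offspring if breeding at age x = l(x) × F(x):
  age 3: 0.49 × 80 = 39.200
  age 4: 0.28 × 122 = 34.160
  age 5: 0.22 × 160 = 35.200
Maximum at age 3 (39.200).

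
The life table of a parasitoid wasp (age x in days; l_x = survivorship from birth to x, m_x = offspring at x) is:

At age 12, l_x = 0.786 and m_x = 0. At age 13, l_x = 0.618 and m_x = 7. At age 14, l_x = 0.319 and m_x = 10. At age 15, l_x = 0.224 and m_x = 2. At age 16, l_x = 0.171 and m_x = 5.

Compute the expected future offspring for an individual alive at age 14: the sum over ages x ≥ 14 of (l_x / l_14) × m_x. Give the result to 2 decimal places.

14.08

l_14 = 0.319. Conditional survival from age 14 to x is l_x / l_14.
  x=14: (0.319/0.319) × 10 = 10.0000
  x=15: (0.224/0.319) × 2 = 1.4044
  x=16: (0.171/0.319) × 5 = 2.6803
Sum = 10.0000 + 1.4044 + 2.6803 = 14.0846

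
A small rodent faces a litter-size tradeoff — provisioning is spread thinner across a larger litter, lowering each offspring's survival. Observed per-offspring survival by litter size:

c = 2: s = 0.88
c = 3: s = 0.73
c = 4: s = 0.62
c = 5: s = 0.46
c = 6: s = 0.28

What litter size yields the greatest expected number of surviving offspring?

Expected surviving offspring = c × s(c):
  c=2: 2 × 0.88 = 1.760
  c=3: 3 × 0.73 = 2.190
  c=4: 4 × 0.62 = 2.480
  c=5: 5 × 0.46 = 2.300
  c=6: 6 × 0.28 = 1.680
Maximum at c = 4 (2.480 surviving offspring).

4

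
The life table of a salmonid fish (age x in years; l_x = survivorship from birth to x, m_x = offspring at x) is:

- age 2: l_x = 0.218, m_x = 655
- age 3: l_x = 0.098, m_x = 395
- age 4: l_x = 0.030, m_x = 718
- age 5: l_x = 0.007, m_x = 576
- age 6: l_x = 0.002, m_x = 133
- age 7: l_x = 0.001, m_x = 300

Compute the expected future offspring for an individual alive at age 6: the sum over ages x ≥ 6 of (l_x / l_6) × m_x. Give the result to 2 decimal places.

283.00

l_6 = 0.002. Conditional survival from age 6 to x is l_x / l_6.
  x=6: (0.002/0.002) × 133 = 133.0000
  x=7: (0.001/0.002) × 300 = 150.0000
Sum = 133.0000 + 150.0000 = 283.0000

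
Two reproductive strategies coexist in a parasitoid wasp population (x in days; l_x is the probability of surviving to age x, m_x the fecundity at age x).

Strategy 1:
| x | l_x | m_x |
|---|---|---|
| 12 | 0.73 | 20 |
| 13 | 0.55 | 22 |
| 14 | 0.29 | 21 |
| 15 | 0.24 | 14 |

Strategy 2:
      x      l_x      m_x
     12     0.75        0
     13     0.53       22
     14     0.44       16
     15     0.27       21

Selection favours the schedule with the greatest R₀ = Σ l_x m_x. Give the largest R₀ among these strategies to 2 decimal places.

Strategy 1: R₀ = 0.73×20 + 0.55×22 + 0.29×21 + 0.24×14 = 36.1500
Strategy 2: R₀ = 0.75×0 + 0.53×22 + 0.44×16 + 0.27×21 = 24.3700
Highest R₀: strategy 1 with 36.1500.

36.15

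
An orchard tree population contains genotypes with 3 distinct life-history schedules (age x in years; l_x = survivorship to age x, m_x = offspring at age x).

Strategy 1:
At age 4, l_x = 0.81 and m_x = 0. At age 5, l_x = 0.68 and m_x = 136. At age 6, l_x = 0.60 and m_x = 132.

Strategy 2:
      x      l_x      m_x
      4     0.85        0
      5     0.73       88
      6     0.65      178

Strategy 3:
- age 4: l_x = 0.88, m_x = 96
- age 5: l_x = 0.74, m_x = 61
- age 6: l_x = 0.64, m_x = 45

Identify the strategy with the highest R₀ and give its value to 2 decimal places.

179.94

Strategy 1: R₀ = 0.81×0 + 0.68×136 + 0.60×132 = 171.6800
Strategy 2: R₀ = 0.85×0 + 0.73×88 + 0.65×178 = 179.9400
Strategy 3: R₀ = 0.88×96 + 0.74×61 + 0.64×45 = 158.4200
Highest R₀: strategy 2 with 179.9400.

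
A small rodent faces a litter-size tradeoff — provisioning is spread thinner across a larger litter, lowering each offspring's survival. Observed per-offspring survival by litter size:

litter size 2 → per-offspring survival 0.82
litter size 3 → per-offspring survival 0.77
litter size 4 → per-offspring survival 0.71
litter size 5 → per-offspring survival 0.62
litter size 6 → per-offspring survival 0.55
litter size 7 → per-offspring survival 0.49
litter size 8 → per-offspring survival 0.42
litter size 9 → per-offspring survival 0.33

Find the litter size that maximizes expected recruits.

7

Expected recruits = c × s(c):
  c=2: 2 × 0.82 = 1.640
  c=3: 3 × 0.77 = 2.310
  c=4: 4 × 0.71 = 2.840
  c=5: 5 × 0.62 = 3.100
  c=6: 6 × 0.55 = 3.300
  c=7: 7 × 0.49 = 3.430
  c=8: 8 × 0.42 = 3.360
  c=9: 9 × 0.33 = 2.970
Maximum at c = 7 (3.430 recruits).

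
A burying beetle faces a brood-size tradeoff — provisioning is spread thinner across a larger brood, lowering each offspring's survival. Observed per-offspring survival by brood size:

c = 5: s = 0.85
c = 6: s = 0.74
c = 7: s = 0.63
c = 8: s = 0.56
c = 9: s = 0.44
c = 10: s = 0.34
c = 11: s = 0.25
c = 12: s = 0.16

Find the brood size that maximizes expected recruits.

8

Expected recruits = c × s(c):
  c=5: 5 × 0.85 = 4.250
  c=6: 6 × 0.74 = 4.440
  c=7: 7 × 0.63 = 4.410
  c=8: 8 × 0.56 = 4.480
  c=9: 9 × 0.44 = 3.960
  c=10: 10 × 0.34 = 3.400
  c=11: 11 × 0.25 = 2.750
  c=12: 12 × 0.16 = 1.920
Maximum at c = 8 (4.480 recruits).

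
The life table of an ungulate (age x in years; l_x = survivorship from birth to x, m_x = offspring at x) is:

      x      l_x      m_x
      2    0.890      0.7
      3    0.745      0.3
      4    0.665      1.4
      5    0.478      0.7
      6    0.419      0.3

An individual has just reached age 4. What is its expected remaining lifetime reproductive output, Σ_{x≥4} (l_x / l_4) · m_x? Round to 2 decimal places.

2.09

l_4 = 0.665. Conditional survival from age 4 to x is l_x / l_4.
  x=4: (0.665/0.665) × 1.4 = 1.4000
  x=5: (0.478/0.665) × 0.7 = 0.5032
  x=6: (0.419/0.665) × 0.3 = 0.1890
Sum = 1.4000 + 0.5032 + 0.1890 = 2.0922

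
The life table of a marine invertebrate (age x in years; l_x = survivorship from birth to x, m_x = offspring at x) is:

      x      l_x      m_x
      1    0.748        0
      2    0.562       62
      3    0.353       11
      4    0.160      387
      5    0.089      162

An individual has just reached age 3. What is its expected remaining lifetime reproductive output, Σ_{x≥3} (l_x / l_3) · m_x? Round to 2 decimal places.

l_3 = 0.353. Conditional survival from age 3 to x is l_x / l_3.
  x=3: (0.353/0.353) × 11 = 11.0000
  x=4: (0.160/0.353) × 387 = 175.4108
  x=5: (0.089/0.353) × 162 = 40.8442
Sum = 11.0000 + 175.4108 + 40.8442 = 227.2550

227.25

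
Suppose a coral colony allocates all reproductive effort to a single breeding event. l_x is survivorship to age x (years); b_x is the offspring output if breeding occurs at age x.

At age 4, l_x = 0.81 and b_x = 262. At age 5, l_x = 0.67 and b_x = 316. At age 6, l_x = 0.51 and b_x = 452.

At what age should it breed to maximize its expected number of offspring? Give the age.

Expected offspring if breeding at age x = l_x × b_x:
  age 4: 0.81 × 262 = 212.220
  age 5: 0.67 × 316 = 211.720
  age 6: 0.51 × 452 = 230.520
Maximum at age 6 (230.520).

6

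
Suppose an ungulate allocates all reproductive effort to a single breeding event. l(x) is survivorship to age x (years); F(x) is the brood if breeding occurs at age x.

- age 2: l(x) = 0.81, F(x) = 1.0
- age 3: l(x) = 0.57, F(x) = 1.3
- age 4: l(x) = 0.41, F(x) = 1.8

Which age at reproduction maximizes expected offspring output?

2

Expected offspring if breeding at age x = l(x) × F(x):
  age 2: 0.81 × 1.0 = 0.810
  age 3: 0.57 × 1.3 = 0.741
  age 4: 0.41 × 1.8 = 0.738
Maximum at age 2 (0.810).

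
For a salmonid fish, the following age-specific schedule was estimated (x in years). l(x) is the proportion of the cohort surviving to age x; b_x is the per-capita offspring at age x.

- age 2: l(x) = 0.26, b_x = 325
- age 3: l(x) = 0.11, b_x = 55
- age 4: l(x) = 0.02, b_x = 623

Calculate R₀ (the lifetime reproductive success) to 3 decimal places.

103.010

R₀ = Σ l(x) b_x:
  age 2: 0.26 × 325 = 84.5000
  age 3: 0.11 × 55 = 6.0500
  age 4: 0.02 × 623 = 12.4600
R₀ = 84.5000 + 6.0500 + 12.4600 = 103.0100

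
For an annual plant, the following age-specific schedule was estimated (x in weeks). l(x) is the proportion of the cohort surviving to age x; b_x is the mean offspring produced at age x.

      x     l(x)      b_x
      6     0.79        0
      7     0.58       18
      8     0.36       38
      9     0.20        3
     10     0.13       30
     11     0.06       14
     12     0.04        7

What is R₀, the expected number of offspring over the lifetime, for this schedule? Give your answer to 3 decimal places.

R₀ = Σ l(x) b_x:
  age 6: 0.79 × 0 = 0.0000
  age 7: 0.58 × 18 = 10.4400
  age 8: 0.36 × 38 = 13.6800
  age 9: 0.20 × 3 = 0.6000
  age 10: 0.13 × 30 = 3.9000
  age 11: 0.06 × 14 = 0.8400
  age 12: 0.04 × 7 = 0.2800
R₀ = 0.0000 + 10.4400 + 13.6800 + 0.6000 + 3.9000 + 0.8400 + 0.2800 = 29.7400

29.740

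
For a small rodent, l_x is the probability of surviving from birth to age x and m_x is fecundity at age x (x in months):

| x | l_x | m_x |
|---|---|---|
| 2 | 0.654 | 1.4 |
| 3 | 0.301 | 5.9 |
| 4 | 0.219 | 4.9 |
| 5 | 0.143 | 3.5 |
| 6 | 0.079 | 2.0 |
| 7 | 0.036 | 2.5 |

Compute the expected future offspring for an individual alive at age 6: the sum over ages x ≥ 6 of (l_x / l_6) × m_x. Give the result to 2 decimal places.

l_6 = 0.079. Conditional survival from age 6 to x is l_x / l_6.
  x=6: (0.079/0.079) × 2.0 = 2.0000
  x=7: (0.036/0.079) × 2.5 = 1.1392
Sum = 2.0000 + 1.1392 = 3.1392

3.14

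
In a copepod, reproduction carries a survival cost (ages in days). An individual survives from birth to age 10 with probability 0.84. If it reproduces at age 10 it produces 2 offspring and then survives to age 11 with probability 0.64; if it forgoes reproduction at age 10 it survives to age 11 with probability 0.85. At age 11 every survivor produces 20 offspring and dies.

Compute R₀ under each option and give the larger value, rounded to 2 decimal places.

breed at age 10: R₀ = 0.84 × (2 + 0.64 × 20) = 0.84 × 14.8000 = 12.4320
delay to age 11: R₀ = 0.84 × (0.85 × 20) = 0.84 × 17.0000 = 14.2800
Higher: delay to age 11 (14.2800).

14.28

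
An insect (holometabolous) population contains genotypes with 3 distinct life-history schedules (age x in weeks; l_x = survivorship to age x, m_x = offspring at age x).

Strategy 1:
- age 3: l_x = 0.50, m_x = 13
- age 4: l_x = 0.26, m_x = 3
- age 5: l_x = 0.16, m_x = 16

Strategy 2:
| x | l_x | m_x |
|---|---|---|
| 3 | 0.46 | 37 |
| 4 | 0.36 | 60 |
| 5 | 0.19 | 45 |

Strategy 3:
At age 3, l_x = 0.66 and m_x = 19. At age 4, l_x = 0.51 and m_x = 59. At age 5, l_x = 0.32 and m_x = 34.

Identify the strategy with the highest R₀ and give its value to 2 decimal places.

53.51

Strategy 1: R₀ = 0.50×13 + 0.26×3 + 0.16×16 = 9.8400
Strategy 2: R₀ = 0.46×37 + 0.36×60 + 0.19×45 = 47.1700
Strategy 3: R₀ = 0.66×19 + 0.51×59 + 0.32×34 = 53.5100
Highest R₀: strategy 3 with 53.5100.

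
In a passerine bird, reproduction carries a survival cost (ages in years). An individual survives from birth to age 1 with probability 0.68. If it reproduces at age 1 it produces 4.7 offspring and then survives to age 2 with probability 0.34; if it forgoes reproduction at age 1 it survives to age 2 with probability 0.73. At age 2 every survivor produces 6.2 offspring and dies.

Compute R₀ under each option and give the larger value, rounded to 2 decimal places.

4.63

breed at age 1: R₀ = 0.68 × (4.7 + 0.34 × 6.2) = 0.68 × 6.8080 = 4.6294
delay to age 2: R₀ = 0.68 × (0.73 × 6.2) = 0.68 × 4.5260 = 3.0777
Higher: breed at age 1 (4.6294).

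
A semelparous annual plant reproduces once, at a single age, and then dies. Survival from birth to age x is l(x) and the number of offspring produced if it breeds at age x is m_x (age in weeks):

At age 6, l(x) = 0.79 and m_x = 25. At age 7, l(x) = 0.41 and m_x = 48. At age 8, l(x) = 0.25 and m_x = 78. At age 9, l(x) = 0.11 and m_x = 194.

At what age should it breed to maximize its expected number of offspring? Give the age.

9

Expected offspring if breeding at age x = l(x) × m_x:
  age 6: 0.79 × 25 = 19.750
  age 7: 0.41 × 48 = 19.680
  age 8: 0.25 × 78 = 19.500
  age 9: 0.11 × 194 = 21.340
Maximum at age 9 (21.340).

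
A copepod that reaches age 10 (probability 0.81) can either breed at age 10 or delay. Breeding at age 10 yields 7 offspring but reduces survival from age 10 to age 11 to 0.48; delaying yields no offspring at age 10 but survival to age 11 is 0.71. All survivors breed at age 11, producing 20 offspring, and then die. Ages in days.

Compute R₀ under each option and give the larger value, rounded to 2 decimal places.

13.45

breed at age 10: R₀ = 0.81 × (7 + 0.48 × 20) = 0.81 × 16.6000 = 13.4460
delay to age 11: R₀ = 0.81 × (0.71 × 20) = 0.81 × 14.2000 = 11.5020
Higher: breed at age 10 (13.4460).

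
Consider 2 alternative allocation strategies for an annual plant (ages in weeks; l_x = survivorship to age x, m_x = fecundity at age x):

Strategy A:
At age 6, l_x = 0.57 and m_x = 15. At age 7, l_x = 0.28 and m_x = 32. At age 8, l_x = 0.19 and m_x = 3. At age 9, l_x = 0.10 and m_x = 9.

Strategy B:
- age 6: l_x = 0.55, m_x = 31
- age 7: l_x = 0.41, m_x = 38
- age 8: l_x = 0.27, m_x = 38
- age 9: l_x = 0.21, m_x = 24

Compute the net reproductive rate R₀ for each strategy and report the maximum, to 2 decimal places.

Strategy A: R₀ = 0.57×15 + 0.28×32 + 0.19×3 + 0.10×9 = 18.9800
Strategy B: R₀ = 0.55×31 + 0.41×38 + 0.27×38 + 0.21×24 = 47.9300
Highest R₀: strategy B with 47.9300.

47.93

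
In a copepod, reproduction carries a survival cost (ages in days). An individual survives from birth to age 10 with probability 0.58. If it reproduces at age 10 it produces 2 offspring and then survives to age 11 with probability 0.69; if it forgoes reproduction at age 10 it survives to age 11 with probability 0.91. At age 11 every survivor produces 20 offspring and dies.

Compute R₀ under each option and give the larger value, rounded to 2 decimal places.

10.56

breed at age 10: R₀ = 0.58 × (2 + 0.69 × 20) = 0.58 × 15.8000 = 9.1640
delay to age 11: R₀ = 0.58 × (0.91 × 20) = 0.58 × 18.2000 = 10.5560
Higher: delay to age 11 (10.5560).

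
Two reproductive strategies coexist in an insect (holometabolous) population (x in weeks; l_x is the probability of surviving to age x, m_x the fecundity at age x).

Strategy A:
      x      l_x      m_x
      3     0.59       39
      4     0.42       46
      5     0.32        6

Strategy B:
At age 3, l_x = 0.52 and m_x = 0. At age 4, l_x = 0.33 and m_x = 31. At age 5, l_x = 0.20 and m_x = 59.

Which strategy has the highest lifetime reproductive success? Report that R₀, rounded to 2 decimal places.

44.25

Strategy A: R₀ = 0.59×39 + 0.42×46 + 0.32×6 = 44.2500
Strategy B: R₀ = 0.52×0 + 0.33×31 + 0.20×59 = 22.0300
Highest R₀: strategy A with 44.2500.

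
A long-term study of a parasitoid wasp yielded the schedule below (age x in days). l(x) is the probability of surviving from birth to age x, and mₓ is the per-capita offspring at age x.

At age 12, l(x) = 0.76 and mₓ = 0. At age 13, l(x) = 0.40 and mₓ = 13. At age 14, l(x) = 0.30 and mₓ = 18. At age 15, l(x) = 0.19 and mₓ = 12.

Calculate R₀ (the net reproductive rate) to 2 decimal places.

12.88

R₀ = Σ l(x) mₓ:
  age 12: 0.76 × 0 = 0.0000
  age 13: 0.40 × 13 = 5.2000
  age 14: 0.30 × 18 = 5.4000
  age 15: 0.19 × 12 = 2.2800
R₀ = 0.0000 + 5.2000 + 5.4000 + 2.2800 = 12.8800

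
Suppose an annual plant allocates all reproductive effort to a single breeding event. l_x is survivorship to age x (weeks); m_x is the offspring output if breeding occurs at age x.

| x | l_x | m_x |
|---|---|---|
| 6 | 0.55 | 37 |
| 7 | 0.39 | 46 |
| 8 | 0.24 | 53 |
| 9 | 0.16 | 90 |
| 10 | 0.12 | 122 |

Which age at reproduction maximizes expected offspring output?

Expected offspring if breeding at age x = l_x × m_x:
  age 6: 0.55 × 37 = 20.350
  age 7: 0.39 × 46 = 17.940
  age 8: 0.24 × 53 = 12.720
  age 9: 0.16 × 90 = 14.400
  age 10: 0.12 × 122 = 14.640
Maximum at age 6 (20.350).

6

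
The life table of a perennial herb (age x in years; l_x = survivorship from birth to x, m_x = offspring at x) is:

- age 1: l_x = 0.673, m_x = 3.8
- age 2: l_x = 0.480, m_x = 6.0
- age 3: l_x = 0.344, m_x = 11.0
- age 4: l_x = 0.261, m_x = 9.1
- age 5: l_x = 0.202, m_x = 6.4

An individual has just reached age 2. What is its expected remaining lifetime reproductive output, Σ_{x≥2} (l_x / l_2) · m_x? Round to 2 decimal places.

l_2 = 0.480. Conditional survival from age 2 to x is l_x / l_2.
  x=2: (0.480/0.480) × 6.0 = 6.0000
  x=3: (0.344/0.480) × 11.0 = 7.8833
  x=4: (0.261/0.480) × 9.1 = 4.9481
  x=5: (0.202/0.480) × 6.4 = 2.6933
Sum = 6.0000 + 7.8833 + 4.9481 + 2.6933 = 21.5248

21.52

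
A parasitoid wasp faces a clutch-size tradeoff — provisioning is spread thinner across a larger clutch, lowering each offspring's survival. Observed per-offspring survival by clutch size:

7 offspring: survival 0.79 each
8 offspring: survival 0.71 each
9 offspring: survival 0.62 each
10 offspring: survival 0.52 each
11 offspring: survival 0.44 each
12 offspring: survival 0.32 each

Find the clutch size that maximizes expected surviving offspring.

Expected surviving offspring = c × s(c):
  c=7: 7 × 0.79 = 5.530
  c=8: 8 × 0.71 = 5.680
  c=9: 9 × 0.62 = 5.580
  c=10: 10 × 0.52 = 5.200
  c=11: 11 × 0.44 = 4.840
  c=12: 12 × 0.32 = 3.840
Maximum at c = 8 (5.680 surviving offspring).

8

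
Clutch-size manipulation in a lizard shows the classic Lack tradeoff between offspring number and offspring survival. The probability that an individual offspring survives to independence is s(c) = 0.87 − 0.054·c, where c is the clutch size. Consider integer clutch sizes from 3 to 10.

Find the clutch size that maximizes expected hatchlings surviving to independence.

Expected hatchlings surviving to independence = c × s(c):
  c=3: 3 × 0.708 = 2.124
  c=4: 4 × 0.654 = 2.616
  c=5: 5 × 0.600 = 3.000
  c=6: 6 × 0.546 = 3.276
  c=7: 7 × 0.492 = 3.444
  c=8: 8 × 0.438 = 3.504
  c=9: 9 × 0.384 = 3.456
  c=10: 10 × 0.330 = 3.300
Maximum at c = 8 (3.504 hatchlings surviving to independence).

8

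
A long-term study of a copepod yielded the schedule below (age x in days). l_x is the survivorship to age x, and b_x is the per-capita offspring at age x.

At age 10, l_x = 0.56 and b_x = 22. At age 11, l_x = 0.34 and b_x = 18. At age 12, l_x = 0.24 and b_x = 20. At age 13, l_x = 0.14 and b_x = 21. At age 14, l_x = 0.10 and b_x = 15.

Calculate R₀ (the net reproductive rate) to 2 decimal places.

27.68

R₀ = Σ l_x b_x:
  age 10: 0.56 × 22 = 12.3200
  age 11: 0.34 × 18 = 6.1200
  age 12: 0.24 × 20 = 4.8000
  age 13: 0.14 × 21 = 2.9400
  age 14: 0.10 × 15 = 1.5000
R₀ = 12.3200 + 6.1200 + 4.8000 + 2.9400 + 1.5000 = 27.6800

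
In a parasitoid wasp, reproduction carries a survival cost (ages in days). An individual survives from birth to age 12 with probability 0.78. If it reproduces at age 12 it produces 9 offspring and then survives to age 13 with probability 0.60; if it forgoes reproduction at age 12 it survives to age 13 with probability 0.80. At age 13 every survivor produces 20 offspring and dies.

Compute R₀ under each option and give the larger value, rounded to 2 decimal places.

breed at age 12: R₀ = 0.78 × (9 + 0.60 × 20) = 0.78 × 21.0000 = 16.3800
delay to age 13: R₀ = 0.78 × (0.80 × 20) = 0.78 × 16.0000 = 12.4800
Higher: breed at age 12 (16.3800).

16.38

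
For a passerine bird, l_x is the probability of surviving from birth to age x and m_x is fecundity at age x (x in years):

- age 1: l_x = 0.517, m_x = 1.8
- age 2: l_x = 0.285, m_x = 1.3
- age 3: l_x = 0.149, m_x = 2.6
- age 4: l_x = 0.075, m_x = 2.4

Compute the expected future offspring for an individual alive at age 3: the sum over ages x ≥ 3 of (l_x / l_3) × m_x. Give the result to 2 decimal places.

l_3 = 0.149. Conditional survival from age 3 to x is l_x / l_3.
  x=3: (0.149/0.149) × 2.6 = 2.6000
  x=4: (0.075/0.149) × 2.4 = 1.2081
Sum = 2.6000 + 1.2081 = 3.8081

3.81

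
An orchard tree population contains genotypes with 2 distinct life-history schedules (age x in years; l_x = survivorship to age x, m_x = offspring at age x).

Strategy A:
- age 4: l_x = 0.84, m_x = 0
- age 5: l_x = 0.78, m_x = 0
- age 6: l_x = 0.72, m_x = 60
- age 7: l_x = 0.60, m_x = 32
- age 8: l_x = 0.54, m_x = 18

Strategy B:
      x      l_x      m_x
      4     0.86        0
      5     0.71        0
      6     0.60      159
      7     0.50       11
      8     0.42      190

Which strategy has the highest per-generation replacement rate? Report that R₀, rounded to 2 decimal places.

180.70

Strategy A: R₀ = 0.84×0 + 0.78×0 + 0.72×60 + 0.60×32 + 0.54×18 = 72.1200
Strategy B: R₀ = 0.86×0 + 0.71×0 + 0.60×159 + 0.50×11 + 0.42×190 = 180.7000
Highest R₀: strategy B with 180.7000.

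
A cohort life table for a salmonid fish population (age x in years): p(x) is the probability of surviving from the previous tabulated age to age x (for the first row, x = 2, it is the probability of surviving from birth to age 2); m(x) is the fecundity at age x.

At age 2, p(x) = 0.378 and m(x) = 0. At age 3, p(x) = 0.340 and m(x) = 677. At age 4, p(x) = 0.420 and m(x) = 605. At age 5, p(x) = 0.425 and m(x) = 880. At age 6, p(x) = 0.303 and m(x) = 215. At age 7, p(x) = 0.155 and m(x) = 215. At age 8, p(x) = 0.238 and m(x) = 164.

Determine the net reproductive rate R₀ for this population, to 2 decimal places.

Survivorship from birth: l_x = p_2·p_3·…·p_x.
  l_2 = 0.37800
  l_3 = 0.12852
  l_4 = 0.05398
  l_5 = 0.02294
  l_6 = 0.00695
  l_7 = 0.00108
  l_8 = 0.00026
R₀ = Σ l_x m(x):
  age 2: 0.37800 × 0 = 0.0000
  age 3: 0.12852 × 677 = 87.0080
  age 4: 0.05398 × 605 = 32.6579
  age 5: 0.02294 × 880 = 20.1872
  age 6: 0.00695 × 215 = 1.4942
  age 7: 0.00108 × 215 = 0.2322
  age 8: 0.00026 × 164 = 0.0426
R₀ = 0.0000 + 87.0080 + 32.6579 + 20.1872 + 1.4942 + 0.2322 + 0.0426 = 141.6222

141.62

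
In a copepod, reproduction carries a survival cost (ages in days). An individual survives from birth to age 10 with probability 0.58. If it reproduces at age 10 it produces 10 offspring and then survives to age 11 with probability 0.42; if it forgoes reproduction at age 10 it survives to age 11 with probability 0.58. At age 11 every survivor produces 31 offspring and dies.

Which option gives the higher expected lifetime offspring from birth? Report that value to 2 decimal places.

breed at age 10: R₀ = 0.58 × (10 + 0.42 × 31) = 0.58 × 23.0200 = 13.3516
delay to age 11: R₀ = 0.58 × (0.58 × 31) = 0.58 × 17.9800 = 10.4284
Higher: breed at age 10 (13.3516).

13.35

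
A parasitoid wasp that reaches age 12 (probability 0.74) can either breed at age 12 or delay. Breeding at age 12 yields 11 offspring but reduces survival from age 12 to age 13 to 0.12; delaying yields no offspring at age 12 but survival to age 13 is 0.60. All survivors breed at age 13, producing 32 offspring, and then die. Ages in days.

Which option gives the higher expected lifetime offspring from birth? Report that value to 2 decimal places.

14.21

breed at age 12: R₀ = 0.74 × (11 + 0.12 × 32) = 0.74 × 14.8400 = 10.9816
delay to age 13: R₀ = 0.74 × (0.60 × 32) = 0.74 × 19.2000 = 14.2080
Higher: delay to age 13 (14.2080).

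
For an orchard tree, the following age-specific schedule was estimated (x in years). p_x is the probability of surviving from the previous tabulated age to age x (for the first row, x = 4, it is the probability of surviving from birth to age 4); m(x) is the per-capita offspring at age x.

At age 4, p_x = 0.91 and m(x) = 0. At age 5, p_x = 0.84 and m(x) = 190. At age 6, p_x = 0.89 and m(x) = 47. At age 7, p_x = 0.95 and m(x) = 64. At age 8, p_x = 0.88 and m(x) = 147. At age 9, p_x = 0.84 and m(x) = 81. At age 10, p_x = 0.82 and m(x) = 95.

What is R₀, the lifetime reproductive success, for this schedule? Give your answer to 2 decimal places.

Survivorship from birth: l_x = p_4·p_5·…·p_x.
  l_4 = 0.91000
  l_5 = 0.76440
  l_6 = 0.68032
  l_7 = 0.64630
  l_8 = 0.56874
  l_9 = 0.47775
  l_10 = 0.39175
R₀ = Σ l_x m(x):
  age 4: 0.91000 × 0 = 0.0000
  age 5: 0.76440 × 190 = 145.2360
  age 6: 0.68032 × 47 = 31.9750
  age 7: 0.64630 × 64 = 41.3632
  age 8: 0.56874 × 147 = 83.6048
  age 9: 0.47775 × 81 = 38.6977
  age 10: 0.39175 × 95 = 37.2163
R₀ = 0.0000 + 145.2360 + 31.9750 + 41.3632 + 83.6048 + 38.6977 + 37.2163 = 378.0930

378.09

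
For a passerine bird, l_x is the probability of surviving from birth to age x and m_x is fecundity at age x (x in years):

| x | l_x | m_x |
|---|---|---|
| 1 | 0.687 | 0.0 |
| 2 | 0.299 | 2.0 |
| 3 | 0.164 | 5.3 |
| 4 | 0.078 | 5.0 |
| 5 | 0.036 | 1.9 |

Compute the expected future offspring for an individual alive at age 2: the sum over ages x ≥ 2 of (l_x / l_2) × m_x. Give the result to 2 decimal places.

6.44

l_2 = 0.299. Conditional survival from age 2 to x is l_x / l_2.
  x=2: (0.299/0.299) × 2.0 = 2.0000
  x=3: (0.164/0.299) × 5.3 = 2.9070
  x=4: (0.078/0.299) × 5.0 = 1.3043
  x=5: (0.036/0.299) × 1.9 = 0.2288
Sum = 2.0000 + 2.9070 + 1.3043 + 0.2288 = 6.4401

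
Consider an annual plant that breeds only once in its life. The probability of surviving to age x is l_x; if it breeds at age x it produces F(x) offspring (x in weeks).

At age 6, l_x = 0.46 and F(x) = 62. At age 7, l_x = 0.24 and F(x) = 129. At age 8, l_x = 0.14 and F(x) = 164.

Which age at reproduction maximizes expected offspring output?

Expected offspring if breeding at age x = l_x × F(x):
  age 6: 0.46 × 62 = 28.520
  age 7: 0.24 × 129 = 30.960
  age 8: 0.14 × 164 = 22.960
Maximum at age 7 (30.960).

7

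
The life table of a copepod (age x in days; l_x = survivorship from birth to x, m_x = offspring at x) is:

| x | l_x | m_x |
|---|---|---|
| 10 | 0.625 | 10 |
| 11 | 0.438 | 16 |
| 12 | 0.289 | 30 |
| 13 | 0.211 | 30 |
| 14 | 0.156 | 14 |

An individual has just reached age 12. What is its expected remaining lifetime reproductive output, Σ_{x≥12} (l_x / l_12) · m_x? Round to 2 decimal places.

l_12 = 0.289. Conditional survival from age 12 to x is l_x / l_12.
  x=12: (0.289/0.289) × 30 = 30.0000
  x=13: (0.211/0.289) × 30 = 21.9031
  x=14: (0.156/0.289) × 14 = 7.5571
Sum = 30.0000 + 21.9031 + 7.5571 = 59.4602

59.46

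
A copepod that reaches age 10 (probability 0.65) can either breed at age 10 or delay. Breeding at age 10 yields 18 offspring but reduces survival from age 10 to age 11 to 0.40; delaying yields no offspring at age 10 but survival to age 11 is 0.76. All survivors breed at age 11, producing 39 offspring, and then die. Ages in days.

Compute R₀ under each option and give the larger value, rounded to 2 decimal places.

21.84

breed at age 10: R₀ = 0.65 × (18 + 0.40 × 39) = 0.65 × 33.6000 = 21.8400
delay to age 11: R₀ = 0.65 × (0.76 × 39) = 0.65 × 29.6400 = 19.2660
Higher: breed at age 10 (21.8400).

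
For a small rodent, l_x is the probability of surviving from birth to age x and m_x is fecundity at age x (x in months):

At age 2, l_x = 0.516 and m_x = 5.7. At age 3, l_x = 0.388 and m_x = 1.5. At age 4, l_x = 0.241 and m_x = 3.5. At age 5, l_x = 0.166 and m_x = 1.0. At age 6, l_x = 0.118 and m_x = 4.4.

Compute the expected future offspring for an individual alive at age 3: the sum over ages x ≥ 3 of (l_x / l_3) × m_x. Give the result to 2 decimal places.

l_3 = 0.388. Conditional survival from age 3 to x is l_x / l_3.
  x=3: (0.388/0.388) × 1.5 = 1.5000
  x=4: (0.241/0.388) × 3.5 = 2.1740
  x=5: (0.166/0.388) × 1.0 = 0.4278
  x=6: (0.118/0.388) × 4.4 = 1.3381
Sum = 1.5000 + 2.1740 + 0.4278 + 1.3381 = 5.4399

5.44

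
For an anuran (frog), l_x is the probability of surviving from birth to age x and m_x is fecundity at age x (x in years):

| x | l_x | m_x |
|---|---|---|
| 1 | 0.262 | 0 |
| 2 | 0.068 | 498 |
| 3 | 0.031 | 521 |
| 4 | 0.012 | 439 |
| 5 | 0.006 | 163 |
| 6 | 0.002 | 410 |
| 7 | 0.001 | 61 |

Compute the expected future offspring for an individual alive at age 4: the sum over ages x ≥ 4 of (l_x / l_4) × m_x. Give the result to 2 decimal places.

l_4 = 0.012. Conditional survival from age 4 to x is l_x / l_4.
  x=4: (0.012/0.012) × 439 = 439.0000
  x=5: (0.006/0.012) × 163 = 81.5000
  x=6: (0.002/0.012) × 410 = 68.3333
  x=7: (0.001/0.012) × 61 = 5.0833
Sum = 439.0000 + 81.5000 + 68.3333 + 5.0833 = 593.9167

593.92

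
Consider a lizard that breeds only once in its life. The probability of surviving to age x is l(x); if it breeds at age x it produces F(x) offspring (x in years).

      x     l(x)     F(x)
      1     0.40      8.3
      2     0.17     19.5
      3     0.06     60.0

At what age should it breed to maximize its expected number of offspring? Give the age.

Expected offspring if breeding at age x = l(x) × F(x):
  age 1: 0.40 × 8.3 = 3.320
  age 2: 0.17 × 19.5 = 3.315
  age 3: 0.06 × 60.0 = 3.600
Maximum at age 3 (3.600).

3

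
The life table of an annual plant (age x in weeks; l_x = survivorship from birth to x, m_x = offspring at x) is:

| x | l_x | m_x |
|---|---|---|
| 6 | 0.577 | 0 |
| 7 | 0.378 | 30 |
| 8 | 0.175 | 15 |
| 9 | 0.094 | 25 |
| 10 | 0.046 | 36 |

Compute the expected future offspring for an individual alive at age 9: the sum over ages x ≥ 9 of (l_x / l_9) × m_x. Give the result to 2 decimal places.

l_9 = 0.094. Conditional survival from age 9 to x is l_x / l_9.
  x=9: (0.094/0.094) × 25 = 25.0000
  x=10: (0.046/0.094) × 36 = 17.6170
Sum = 25.0000 + 17.6170 = 42.6170

42.62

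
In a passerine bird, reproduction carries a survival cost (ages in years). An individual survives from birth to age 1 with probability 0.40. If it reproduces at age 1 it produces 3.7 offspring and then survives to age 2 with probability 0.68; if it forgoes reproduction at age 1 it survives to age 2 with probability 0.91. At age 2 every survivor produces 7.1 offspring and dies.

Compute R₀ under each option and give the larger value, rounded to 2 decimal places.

3.41

breed at age 1: R₀ = 0.40 × (3.7 + 0.68 × 7.1) = 0.40 × 8.5280 = 3.4112
delay to age 2: R₀ = 0.40 × (0.91 × 7.1) = 0.40 × 6.4610 = 2.5844
Higher: breed at age 1 (3.4112).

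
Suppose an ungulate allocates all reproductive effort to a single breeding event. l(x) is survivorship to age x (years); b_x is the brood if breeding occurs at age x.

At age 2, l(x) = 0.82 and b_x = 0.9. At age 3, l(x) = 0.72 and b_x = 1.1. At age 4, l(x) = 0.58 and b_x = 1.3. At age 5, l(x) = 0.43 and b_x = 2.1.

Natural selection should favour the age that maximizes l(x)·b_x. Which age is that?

Expected offspring if breeding at age x = l(x) × b_x:
  age 2: 0.82 × 0.9 = 0.738
  age 3: 0.72 × 1.1 = 0.792
  age 4: 0.58 × 1.3 = 0.754
  age 5: 0.43 × 2.1 = 0.903
Maximum at age 5 (0.903).

5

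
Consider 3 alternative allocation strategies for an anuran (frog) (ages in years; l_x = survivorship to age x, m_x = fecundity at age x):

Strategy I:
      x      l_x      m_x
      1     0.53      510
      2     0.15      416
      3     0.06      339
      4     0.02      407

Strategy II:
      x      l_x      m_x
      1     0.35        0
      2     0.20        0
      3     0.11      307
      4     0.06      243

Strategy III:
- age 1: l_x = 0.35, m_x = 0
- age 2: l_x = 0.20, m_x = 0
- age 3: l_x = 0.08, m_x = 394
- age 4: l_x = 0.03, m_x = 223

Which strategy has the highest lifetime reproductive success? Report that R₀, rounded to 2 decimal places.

361.18

Strategy I: R₀ = 0.53×510 + 0.15×416 + 0.06×339 + 0.02×407 = 361.1800
Strategy II: R₀ = 0.35×0 + 0.20×0 + 0.11×307 + 0.06×243 = 48.3500
Strategy III: R₀ = 0.35×0 + 0.20×0 + 0.08×394 + 0.03×223 = 38.2100
Highest R₀: strategy I with 361.1800.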